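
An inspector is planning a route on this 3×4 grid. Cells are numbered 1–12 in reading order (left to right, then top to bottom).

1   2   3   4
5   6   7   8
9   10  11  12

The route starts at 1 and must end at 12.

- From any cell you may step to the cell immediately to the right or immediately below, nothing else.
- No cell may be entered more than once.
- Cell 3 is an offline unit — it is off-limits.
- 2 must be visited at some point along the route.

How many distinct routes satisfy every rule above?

3

A right/down-only route from 1 to 12 makes exactly 2 down-moves and 3 right-moves in some order.
With no other constraints that would be C(5,2) = 10 routes.
Split at 2 and multiply the segment counts (each segment already excludes blocked cells): 1→2: 1; 2→12: 3; product = 3.
That gives 3 routes.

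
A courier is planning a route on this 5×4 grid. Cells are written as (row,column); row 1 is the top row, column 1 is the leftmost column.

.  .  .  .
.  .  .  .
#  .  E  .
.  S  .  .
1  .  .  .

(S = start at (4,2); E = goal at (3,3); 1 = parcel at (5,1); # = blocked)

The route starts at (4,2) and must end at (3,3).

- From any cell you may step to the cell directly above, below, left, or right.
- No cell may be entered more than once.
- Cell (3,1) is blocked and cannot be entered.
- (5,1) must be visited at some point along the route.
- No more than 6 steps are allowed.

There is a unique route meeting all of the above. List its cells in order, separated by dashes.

The budget equals the shortest possible length, so every move has to be on a shortest route through the required cells.
Route from (4,2): left 1 to (4,1), down 1 to (5,1), right 2 to (5,3), up 2 to (3,3) — 6 moves in all.
Check: all required cells visited; 6 ≤ 6 moves.

(4,2) - (4,1) - (5,1) - (5,2) - (5,3) - (4,3) - (3,3)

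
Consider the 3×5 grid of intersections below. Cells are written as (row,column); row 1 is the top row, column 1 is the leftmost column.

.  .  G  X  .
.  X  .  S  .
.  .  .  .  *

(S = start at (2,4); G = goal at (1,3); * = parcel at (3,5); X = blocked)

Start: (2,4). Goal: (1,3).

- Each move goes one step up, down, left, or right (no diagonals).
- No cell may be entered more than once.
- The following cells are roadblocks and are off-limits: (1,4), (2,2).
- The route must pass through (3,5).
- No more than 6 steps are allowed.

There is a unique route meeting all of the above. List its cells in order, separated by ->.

Any route must reach (3,5) and still end at (1,3) within 6 moves, so the order of the required stops is forced.
Route from (2,4): right to (2,5), down to (3,5), 2× left (reaching (3,3)), 2× up (reaching (1,3)) — 6 moves in all.
Check: all required cells visited; 6 ≤ 6 moves.

(2,4) -> (2,5) -> (3,5) -> (3,4) -> (3,3) -> (2,3) -> (1,3)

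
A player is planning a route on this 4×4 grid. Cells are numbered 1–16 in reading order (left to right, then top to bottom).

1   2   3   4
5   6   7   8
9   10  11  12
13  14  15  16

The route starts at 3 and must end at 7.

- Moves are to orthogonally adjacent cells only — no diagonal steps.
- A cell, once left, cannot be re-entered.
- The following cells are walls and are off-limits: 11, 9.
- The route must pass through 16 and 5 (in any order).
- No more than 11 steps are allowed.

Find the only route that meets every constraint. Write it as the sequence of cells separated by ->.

Any route must reach 16 and 5 and still end at 7 within 11 moves, so the order of the required stops is forced.
Route from 3: 2× left (reaching 1), down to 5, right to 6, 2× down (reaching 14), 2× right (reaching 16), 2× up (reaching 8), left to 7 — 11 moves in all.
Check: all required cells visited; 11 ≤ 11 moves.

3 -> 2 -> 1 -> 5 -> 6 -> 10 -> 14 -> 15 -> 16 -> 12 -> 8 -> 7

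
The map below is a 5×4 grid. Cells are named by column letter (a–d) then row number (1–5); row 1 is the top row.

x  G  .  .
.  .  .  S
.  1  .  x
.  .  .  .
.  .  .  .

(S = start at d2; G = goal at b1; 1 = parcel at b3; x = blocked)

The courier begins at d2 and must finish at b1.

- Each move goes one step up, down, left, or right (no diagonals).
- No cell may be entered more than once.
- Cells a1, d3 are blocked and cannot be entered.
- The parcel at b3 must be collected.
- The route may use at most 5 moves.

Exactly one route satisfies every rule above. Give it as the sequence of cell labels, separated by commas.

Any route must reach b3 and still end at b1 within 5 moves, so the order of the required stops is forced.
Route from d2: left 1 to c2, down 1 to c3, left 1 to b3, up 2 to b1 — 5 moves in all.
Check: all required cells visited; 5 ≤ 5 moves.

d2, c2, c3, b3, b2, b1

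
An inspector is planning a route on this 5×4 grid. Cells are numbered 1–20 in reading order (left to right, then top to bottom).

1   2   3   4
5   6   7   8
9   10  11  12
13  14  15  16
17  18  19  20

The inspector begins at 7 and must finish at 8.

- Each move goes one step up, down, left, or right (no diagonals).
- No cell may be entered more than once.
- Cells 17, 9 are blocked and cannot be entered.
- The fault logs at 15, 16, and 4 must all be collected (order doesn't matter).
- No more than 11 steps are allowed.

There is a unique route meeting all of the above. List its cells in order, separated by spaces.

7 11 12 16 15 14 10 6 2 3 4 8

Any route must reach 15, 16, and 4 and still end at 8 within 11 moves, so the order of the required stops is forced.
Route from 7: down to 11, right to 12, down to 16, 2× left (reaching 14), 3× up (reaching 2), 2× right (reaching 4), down to 8 — 11 moves in all.
Check: all required cells visited; 11 ≤ 11 moves.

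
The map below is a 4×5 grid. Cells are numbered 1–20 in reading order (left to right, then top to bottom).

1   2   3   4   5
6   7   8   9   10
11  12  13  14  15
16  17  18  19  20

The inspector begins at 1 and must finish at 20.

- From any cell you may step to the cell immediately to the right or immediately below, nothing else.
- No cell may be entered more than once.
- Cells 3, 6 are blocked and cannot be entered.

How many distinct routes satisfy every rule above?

A right/down-only route from 1 to 20 makes exactly 3 down-moves and 4 right-moves in some order.
With no other constraints that would be C(7,3) = 35 routes.
Subtract routes through each blocked cell (inclusion–exclusion for overlaps): − through 3: 10 − through 6: 15 → 10.
That gives 10 routes.

10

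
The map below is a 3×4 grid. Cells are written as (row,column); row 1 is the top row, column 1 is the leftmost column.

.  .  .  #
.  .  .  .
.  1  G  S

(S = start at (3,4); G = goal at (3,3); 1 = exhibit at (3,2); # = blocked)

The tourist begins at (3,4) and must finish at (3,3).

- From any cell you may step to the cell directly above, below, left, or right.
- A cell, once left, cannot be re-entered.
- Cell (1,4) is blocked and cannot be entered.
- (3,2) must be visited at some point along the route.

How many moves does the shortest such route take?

Any route passes through (3,2) somewhere between (3,4) and (3,3). Summing Manhattan distances along the two legs ((3,4) → (3,2) → (3,3)) gives a lower bound of 2 + 1 = 3 moves.
The shortest route satisfying every rule uses 5 moves: (3,4) → (2,4) → (2,3) → (2,2) → (3,2) → (3,3).
The no-revisit rule (legs can't share cells) pushes the minimum above the 3-move bound; an exhaustive check rules out every length from 3 to 4, leaving 5 as the minimum.

5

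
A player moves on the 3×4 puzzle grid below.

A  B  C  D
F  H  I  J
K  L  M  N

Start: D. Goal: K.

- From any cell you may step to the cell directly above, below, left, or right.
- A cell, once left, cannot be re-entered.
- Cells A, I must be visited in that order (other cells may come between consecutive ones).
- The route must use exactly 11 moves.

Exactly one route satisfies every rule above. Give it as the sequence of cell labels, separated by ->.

The waypoints must appear in the order A, I, with no cell reused.
Route from D: left 3 to A, down 1 to F, right 3 to J, down 1 to N, left 3 to K — 11 moves in all.
Check: order respected (A at step 3, I at step 6); 11 moves as required.

D -> C -> B -> A -> F -> H -> I -> J -> N -> M -> L -> K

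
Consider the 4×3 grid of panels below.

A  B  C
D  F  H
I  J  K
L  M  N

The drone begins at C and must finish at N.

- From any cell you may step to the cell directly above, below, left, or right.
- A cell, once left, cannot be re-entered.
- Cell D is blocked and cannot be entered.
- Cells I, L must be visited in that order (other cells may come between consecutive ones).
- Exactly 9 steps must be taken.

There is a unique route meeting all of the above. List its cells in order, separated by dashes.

C - B - F - H - K - J - I - L - M - N

The waypoints must appear in the order I, L, with no cell reused.
Route from C: left to B, down to F, right to H, down to K, 2× left (reaching I), down to L, 2× right (reaching N) — 9 moves in all.
Check: order respected (I at step 6, L at step 7); 9 moves as required.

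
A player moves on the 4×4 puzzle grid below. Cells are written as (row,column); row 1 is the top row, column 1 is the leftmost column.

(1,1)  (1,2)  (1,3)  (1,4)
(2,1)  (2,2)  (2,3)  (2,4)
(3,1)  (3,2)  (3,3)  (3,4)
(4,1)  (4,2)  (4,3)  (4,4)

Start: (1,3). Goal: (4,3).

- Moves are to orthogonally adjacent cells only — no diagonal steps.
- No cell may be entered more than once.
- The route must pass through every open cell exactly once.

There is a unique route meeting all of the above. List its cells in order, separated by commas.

(1,3), (1,4), (2,4), (2,3), (2,2), (1,2), (1,1), (2,1), (3,1), (4,1), (4,2), (3,2), (3,3), (3,4), (4,4), (4,3)

Need to visit all 16 open cells exactly once, starting at (1,3) and ending at (4,3).
Cell (1,1) has only two open neighbours ((2,1) and (1,2)), so the path must pass straight through it: one of those is the cell it's entered from and the other is where it exits.
Route from (1,3): right 1 to (1,4), down 1 to (2,4), left 2 to (2,2), up 1 to (1,2), left 1 to (1,1), down 3 to (4,1), right 1 to (4,2), up 1 to (3,2), right 2 to (3,4), down 1 to (4,4), left 1 to (4,3) — 15 moves in all.
Check: all 16 open cells covered.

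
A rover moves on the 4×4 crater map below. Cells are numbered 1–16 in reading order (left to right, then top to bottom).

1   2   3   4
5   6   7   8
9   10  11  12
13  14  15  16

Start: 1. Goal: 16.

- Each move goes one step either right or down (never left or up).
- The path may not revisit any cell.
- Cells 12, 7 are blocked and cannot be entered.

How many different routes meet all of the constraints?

A right/down-only route from 1 to 16 makes exactly 3 down-moves and 3 right-moves in some order.
With no other constraints that would be C(6,3) = 20 routes.
Subtract routes through each blocked cell (inclusion–exclusion for overlaps): − through 7: 9 − through 12: 10 + through 7&12: 6 → 7.
That gives 7 routes.

7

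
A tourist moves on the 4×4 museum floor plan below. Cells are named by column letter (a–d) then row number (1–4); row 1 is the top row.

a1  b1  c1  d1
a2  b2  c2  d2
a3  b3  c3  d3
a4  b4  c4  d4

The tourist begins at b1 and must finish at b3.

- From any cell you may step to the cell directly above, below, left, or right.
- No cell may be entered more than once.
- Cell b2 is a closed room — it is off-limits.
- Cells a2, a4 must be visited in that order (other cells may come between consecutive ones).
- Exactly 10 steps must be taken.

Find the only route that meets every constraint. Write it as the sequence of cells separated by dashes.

The waypoints must appear in the order a2, a4, with no cell reused.
Route from b1: left to a1, 3× down (reaching a4), 3× right (reaching d4), up to d3, 2× left (reaching b3) — 10 moves in all.
Check: order respected (a2 at step 2, a4 at step 4); 10 moves as required.

b1 - a1 - a2 - a3 - a4 - b4 - c4 - d4 - d3 - c3 - b3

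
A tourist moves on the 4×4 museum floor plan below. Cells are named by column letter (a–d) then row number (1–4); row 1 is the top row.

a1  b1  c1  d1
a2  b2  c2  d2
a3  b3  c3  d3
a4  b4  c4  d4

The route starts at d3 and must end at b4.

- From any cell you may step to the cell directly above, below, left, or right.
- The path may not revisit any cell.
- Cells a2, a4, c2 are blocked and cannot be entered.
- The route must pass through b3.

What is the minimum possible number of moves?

Any route passes through b3 somewhere between d3 and b4. Summing Manhattan distances along the two legs (d3 → b3 → b4) gives a lower bound of 2 + 1 = 3 moves.
A route of 3 moves achieves this: d3 → c3 → b3 → b4.
Since 3 matches the lower bound, it is optimal.

3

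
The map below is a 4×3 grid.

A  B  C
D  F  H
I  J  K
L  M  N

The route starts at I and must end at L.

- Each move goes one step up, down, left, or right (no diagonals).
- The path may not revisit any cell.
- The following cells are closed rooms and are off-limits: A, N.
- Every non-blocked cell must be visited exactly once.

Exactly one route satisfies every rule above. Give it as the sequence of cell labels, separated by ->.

Need to visit all 10 open cells exactly once, starting at I and ending at L.
Cell D has only two open neighbours (I and F), so the path must pass straight through it: one of those is the cell it's entered from and the other is where it exits.
Route from I: up 1 to D, right 1 to F, up 1 to B, right 1 to C, down 2 to K, left 1 to J, down 1 to M, left 1 to L — 9 moves in all.
Check: all 10 open cells covered.

I -> D -> F -> B -> C -> H -> K -> J -> M -> L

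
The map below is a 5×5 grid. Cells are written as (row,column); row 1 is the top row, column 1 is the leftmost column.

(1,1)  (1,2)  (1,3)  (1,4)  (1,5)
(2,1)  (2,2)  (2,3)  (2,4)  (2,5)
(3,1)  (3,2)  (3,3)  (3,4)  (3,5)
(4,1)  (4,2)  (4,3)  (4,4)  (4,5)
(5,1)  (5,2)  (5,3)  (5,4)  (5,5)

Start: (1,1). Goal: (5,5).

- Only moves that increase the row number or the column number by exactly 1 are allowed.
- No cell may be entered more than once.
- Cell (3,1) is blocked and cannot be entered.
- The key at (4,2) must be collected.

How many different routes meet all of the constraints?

A right/down-only route from (1,1) to (5,5) makes exactly 4 down-moves and 4 right-moves in some order.
With no other constraints that would be C(8,4) = 70 routes.
Split at (4,2) and multiply the segment counts (each segment already excludes blocked cells): (1,1)→(4,2): 2; (4,2)→(5,5): 4; product = 8.
That gives 8 routes.

8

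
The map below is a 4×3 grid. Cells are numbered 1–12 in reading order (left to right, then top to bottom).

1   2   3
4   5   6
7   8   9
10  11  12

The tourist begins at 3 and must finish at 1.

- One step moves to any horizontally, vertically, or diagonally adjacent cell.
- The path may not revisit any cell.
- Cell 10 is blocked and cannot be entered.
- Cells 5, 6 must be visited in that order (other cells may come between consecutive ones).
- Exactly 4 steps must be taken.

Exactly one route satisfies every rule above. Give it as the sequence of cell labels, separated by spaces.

The waypoints must appear in the order 5, 6, with no cell reused.
Route from 3: down-left 1 to 5, right 1 to 6, up-left 1 to 2, left 1 to 1 — 4 moves in all.
Check: order respected (5 at step 1, 6 at step 2); 4 moves as required.

3 5 6 2 1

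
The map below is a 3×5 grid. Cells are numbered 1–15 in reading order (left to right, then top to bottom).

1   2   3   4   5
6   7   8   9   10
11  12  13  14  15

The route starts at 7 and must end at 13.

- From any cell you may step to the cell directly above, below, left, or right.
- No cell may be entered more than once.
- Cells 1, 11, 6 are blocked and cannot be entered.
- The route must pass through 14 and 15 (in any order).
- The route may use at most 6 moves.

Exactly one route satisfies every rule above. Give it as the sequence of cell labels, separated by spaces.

7 8 9 10 15 14 13

The budget equals the shortest possible length, so every move has to be on a shortest route through the required cells.
Route from 7: 3× right (reaching 10), down to 15, 2× left (reaching 13) — 6 moves in all.
Check: all required cells visited; 6 ≤ 6 moves.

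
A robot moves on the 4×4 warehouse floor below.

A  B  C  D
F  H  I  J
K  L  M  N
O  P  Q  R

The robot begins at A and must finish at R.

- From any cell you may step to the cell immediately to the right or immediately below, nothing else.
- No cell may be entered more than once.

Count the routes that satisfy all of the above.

20

A right/down-only route from A to R makes exactly 3 down-moves and 3 right-moves in some order.
With no other constraints that would be C(6,3) = 20 routes.
That gives 20 routes.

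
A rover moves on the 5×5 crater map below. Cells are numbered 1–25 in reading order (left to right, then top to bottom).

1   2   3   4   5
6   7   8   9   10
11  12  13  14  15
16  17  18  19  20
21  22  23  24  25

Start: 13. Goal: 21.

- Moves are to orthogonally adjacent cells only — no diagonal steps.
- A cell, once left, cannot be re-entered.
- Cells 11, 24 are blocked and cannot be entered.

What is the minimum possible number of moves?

The Manhattan distance from 13 to 21 is |3−5| + |3−1| = 4, so at least 4 moves are needed.
A route of 4 moves achieves this: 13 → 18 → 23 → 22 → 21.
Since 4 matches the lower bound, it is optimal.

4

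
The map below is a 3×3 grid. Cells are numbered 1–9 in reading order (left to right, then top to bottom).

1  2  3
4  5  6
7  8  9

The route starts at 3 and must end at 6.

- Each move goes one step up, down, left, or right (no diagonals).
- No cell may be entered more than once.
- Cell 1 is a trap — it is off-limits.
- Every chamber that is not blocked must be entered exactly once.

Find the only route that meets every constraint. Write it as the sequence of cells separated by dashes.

Need to visit all 8 open cells exactly once, starting at 3 and ending at 6.
Route from 3: left 1 to 2, down 1 to 5, left 1 to 4, down 1 to 7, right 2 to 9, up 1 to 6 — 7 moves in all.
Check: all 8 open cells covered.

3 - 2 - 5 - 4 - 7 - 8 - 9 - 6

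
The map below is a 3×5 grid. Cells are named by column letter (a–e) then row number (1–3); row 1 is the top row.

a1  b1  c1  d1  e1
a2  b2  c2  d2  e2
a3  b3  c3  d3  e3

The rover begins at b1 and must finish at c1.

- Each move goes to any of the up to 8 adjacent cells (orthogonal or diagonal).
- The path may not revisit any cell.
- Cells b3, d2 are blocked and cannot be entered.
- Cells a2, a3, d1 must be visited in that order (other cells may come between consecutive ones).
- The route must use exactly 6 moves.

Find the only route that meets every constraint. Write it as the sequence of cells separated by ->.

b1 -> a2 -> a3 -> b2 -> c2 -> d1 -> c1

The waypoints must appear in the order a2, a3, d1, with no cell reused.
Route from b1: down-left to a2, down to a3, up-right to b2, right to c2, up-right to d1, left to c1 — 6 moves in all.
Check: order respected (a2 at step 1, a3 at step 2, d1 at step 5); 6 moves as required.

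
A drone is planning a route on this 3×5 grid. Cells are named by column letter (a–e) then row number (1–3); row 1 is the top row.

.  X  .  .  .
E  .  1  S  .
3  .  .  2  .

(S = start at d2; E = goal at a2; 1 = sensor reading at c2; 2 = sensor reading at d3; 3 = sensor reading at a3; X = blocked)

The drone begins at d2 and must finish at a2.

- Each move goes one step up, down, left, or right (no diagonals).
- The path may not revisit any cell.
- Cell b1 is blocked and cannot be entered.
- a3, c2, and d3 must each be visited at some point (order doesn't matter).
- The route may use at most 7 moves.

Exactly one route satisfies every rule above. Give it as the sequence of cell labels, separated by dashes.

The 7-move cap with required stops at a3, c2, d3 leaves no slack for detours.
Route from d2: down 1 to d3, left 1 to c3, up 1 to c2, left 1 to b2, down 1 to b3, left 1 to a3, up 1 to a2 — 7 moves in all.
Check: all required cells visited; 7 ≤ 7 moves.

d2 - d3 - c3 - c2 - b2 - b3 - a3 - a2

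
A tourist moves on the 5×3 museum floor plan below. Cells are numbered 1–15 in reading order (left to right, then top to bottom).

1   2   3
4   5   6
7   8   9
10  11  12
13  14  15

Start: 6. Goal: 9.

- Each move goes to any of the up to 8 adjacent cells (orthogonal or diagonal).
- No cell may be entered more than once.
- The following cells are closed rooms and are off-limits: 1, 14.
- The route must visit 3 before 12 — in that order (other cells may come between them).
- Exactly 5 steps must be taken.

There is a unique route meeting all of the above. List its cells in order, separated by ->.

6 -> 3 -> 5 -> 8 -> 12 -> 9

The waypoints must appear in the order 3, 12, with no cell reused.
Route from 6: up to 3, down-left to 5, down to 8, down-right to 12, up to 9 — 5 moves in all.
Check: order respected (3 at step 1, 12 at step 4); 5 moves as required.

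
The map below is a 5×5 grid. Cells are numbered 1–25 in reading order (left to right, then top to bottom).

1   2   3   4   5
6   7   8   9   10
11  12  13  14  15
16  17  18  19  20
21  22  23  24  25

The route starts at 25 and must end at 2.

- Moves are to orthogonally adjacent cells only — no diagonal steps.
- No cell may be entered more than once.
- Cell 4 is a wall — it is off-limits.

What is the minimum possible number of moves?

The Manhattan distance from 25 to 2 is |5−1| + |5−2| = 7, so at least 7 moves are needed.
A route of 7 moves achieves this: 25 → 20 → 15 → 10 → 9 → 8 → 3 → 2.
Since 7 matches the lower bound, it is optimal.

7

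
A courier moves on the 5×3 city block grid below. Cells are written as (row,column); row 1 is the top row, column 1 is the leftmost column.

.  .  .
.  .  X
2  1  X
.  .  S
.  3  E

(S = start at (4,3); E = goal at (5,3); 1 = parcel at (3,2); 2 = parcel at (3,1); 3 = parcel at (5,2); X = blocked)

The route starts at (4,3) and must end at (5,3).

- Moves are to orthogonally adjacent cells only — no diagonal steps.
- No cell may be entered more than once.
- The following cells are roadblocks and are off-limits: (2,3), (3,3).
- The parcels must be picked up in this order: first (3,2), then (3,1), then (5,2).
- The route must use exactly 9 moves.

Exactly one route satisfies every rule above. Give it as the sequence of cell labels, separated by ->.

(4,3) -> (4,2) -> (3,2) -> (2,2) -> (2,1) -> (3,1) -> (4,1) -> (5,1) -> (5,2) -> (5,3)

The waypoints must appear in the order (3,2), (3,1), (5,2), with no cell reused.
Route from (4,3): left to (4,2), 2× up (reaching (2,2)), left to (2,1), 3× down (reaching (5,1)), 2× right (reaching (5,3)) — 9 moves in all.
Check: order respected (1 at step 2, 2 at step 5, 3 at step 8); 9 moves as required.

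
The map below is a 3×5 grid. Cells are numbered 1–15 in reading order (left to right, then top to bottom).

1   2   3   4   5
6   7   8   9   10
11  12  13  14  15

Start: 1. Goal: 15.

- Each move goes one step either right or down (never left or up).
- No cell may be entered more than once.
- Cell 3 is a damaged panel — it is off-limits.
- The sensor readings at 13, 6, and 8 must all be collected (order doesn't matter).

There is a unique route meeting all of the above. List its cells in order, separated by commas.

Moves only go right or down, so the column and row indices never decrease.
Route from 1: down to 6, 2× right (reaching 8), down to 13, 2× right (reaching 15) — 6 moves in all.
Check: all required cells visited.

1, 6, 7, 8, 13, 14, 15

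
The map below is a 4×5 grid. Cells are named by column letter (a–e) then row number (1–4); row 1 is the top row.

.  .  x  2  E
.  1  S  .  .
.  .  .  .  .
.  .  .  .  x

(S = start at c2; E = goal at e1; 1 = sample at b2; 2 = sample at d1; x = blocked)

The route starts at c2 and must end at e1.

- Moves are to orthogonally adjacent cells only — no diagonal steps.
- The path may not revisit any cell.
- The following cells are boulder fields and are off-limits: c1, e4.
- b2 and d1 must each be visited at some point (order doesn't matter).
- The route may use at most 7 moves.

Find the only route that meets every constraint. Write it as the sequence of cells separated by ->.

Any route must reach b2 and d1 and still end at e1 within 7 moves, so the order of the required stops is forced.
Route from c2: left to b2, down to b3, 2× right (reaching d3), 2× up (reaching d1), right to e1 — 7 moves in all.
Check: all required cells visited; 7 ≤ 7 moves.

c2 -> b2 -> b3 -> c3 -> d3 -> d2 -> d1 -> e1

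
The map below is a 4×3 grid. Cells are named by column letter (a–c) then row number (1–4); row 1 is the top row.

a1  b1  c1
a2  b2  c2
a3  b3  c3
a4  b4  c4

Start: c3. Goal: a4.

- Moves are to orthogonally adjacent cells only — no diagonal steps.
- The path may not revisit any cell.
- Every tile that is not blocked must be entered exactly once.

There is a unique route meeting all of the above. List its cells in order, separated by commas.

Need to visit all 12 open cells exactly once, starting at c3 and ending at a4.
Route from c3: down to c4, left to b4, 2× up (reaching b2), right to c2, up to c1, 2× left (reaching a1), 3× down (reaching a4) — 11 moves in all.
Check: all 12 open cells covered.

c3, c4, b4, b3, b2, c2, c1, b1, a1, a2, a3, a4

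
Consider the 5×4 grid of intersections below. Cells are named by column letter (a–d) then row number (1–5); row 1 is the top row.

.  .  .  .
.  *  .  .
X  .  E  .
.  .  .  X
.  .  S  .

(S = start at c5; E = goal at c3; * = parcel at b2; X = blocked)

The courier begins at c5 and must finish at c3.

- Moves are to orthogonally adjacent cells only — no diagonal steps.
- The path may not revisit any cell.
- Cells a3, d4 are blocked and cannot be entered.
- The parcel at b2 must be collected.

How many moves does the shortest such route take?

6

Any route passes through b2 somewhere between c5 and c3. Summing Manhattan distances along the two legs (c5 → b2 → c3) gives a lower bound of 4 + 2 = 6 moves.
A route of 6 moves achieves this: c5 → c4 → b4 → b3 → b2 → c2 → c3.
Since 6 matches the lower bound, it is optimal.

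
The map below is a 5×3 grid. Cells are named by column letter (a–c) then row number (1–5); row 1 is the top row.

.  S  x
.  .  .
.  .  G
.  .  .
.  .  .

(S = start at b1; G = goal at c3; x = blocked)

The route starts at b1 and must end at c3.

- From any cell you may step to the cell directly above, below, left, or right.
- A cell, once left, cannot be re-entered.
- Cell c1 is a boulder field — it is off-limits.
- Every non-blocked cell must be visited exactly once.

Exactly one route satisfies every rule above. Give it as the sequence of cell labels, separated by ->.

b1 -> a1 -> a2 -> a3 -> a4 -> a5 -> b5 -> c5 -> c4 -> b4 -> b3 -> b2 -> c2 -> c3

Need to visit all 14 open cells exactly once, starting at b1 and ending at c3.
Route from b1: left to a1, 4× down (reaching a5), 2× right (reaching c5), up to c4, left to b4, 2× up (reaching b2), right to c2, down to c3 — 13 moves in all.
Check: all 14 open cells covered.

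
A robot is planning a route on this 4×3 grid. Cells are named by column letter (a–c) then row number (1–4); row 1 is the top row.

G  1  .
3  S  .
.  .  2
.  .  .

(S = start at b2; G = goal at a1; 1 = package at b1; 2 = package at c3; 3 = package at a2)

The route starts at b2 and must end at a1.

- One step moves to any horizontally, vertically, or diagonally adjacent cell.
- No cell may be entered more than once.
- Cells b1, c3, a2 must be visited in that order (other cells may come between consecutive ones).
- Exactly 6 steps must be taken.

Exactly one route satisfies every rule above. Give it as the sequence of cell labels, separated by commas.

The waypoints must appear in the order b1, c3, a2, with no cell reused.
Route from b2: up 1 to b1, down-right 1 to c2, down 1 to c3, left 1 to b3, up-left 1 to a2, up 1 to a1 — 6 moves in all.
Check: order respected (1 at step 1, 2 at step 3, 3 at step 5); 6 moves as required.

b2, b1, c2, c3, b3, a2, a1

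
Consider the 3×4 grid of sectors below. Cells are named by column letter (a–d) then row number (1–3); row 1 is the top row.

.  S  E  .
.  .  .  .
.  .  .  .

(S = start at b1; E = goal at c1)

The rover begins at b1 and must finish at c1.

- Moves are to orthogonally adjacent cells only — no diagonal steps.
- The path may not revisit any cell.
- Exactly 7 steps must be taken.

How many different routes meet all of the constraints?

Need simple routes of exactly 7 moves from b1 to c1 (Manhattan distance 1, so 3 moves are spent on a detour and 3 undoing it).
Branch systematically from the start, pruning whenever the remaining move budget drops below the Manhattan distance to c1 or differs from it in parity. Grouping the completions by first move — via b2: 5; via a1: 4 (no valid completion starts via c1) — and summing: 5 + 4 = 9.
That gives 9 routes.

9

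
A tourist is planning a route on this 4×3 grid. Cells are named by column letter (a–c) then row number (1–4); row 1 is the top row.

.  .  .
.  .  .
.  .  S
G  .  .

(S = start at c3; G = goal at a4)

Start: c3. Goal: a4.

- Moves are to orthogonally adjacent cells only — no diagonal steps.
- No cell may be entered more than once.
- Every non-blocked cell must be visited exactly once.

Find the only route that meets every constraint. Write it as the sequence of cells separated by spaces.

c3 c4 b4 b3 b2 c2 c1 b1 a1 a2 a3 a4

Need to visit all 12 open cells exactly once, starting at c3 and ending at a4.
Route from c3: down to c4, left to b4, 2× up (reaching b2), right to c2, up to c1, 2× left (reaching a1), 3× down (reaching a4) — 11 moves in all.
Check: all 12 open cells covered.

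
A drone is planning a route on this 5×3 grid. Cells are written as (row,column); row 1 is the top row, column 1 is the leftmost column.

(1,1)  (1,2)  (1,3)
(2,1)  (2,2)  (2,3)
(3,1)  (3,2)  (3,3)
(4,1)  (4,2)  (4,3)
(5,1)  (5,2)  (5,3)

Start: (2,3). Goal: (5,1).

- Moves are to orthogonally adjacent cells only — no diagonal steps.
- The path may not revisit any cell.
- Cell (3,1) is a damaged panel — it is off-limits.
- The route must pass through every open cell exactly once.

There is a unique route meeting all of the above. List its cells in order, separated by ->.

Need to visit all 14 open cells exactly once, starting at (2,3) and ending at (5,1).
Route from (2,3): up to (1,3), 2× left (reaching (1,1)), down to (2,1), right to (2,2), down to (3,2), right to (3,3), 2× down (reaching (5,3)), left to (5,2), up to (4,2), left to (4,1), down to (5,1) — 13 moves in all.
Check: all 14 open cells covered.

(2,3) -> (1,3) -> (1,2) -> (1,1) -> (2,1) -> (2,2) -> (3,2) -> (3,3) -> (4,3) -> (5,3) -> (5,2) -> (4,2) -> (4,1) -> (5,1)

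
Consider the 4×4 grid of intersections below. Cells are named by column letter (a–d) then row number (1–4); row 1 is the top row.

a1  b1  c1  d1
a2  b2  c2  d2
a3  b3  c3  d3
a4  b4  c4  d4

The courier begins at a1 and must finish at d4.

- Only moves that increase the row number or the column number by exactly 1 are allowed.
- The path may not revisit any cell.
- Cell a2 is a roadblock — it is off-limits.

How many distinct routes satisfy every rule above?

A right/down-only route from a1 to d4 makes exactly 3 down-moves and 3 right-moves in some order.
With no other constraints that would be C(6,3) = 20 routes.
Subtract routes through each blocked cell (inclusion–exclusion for overlaps): − through a2: 10 → 10.
That gives 10 routes.

10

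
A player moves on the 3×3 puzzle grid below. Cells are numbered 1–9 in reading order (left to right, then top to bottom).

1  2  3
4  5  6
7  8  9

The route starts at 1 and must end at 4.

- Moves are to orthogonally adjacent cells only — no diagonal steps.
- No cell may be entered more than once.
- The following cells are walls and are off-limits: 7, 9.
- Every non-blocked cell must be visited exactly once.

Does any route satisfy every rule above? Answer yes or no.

Cell 8 has only one open neighbour but is neither the start nor the goal, so a Hamiltonian route would have to both enter and leave it through the same neighbour — impossible without revisiting.

no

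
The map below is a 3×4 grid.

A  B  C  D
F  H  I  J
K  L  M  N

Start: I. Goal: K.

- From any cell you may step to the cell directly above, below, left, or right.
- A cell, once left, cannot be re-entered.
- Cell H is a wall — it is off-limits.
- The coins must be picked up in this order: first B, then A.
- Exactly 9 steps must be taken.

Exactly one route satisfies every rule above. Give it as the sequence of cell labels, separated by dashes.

The waypoints must appear in the order B, A, with no cell reused.
Route from I: down to M, right to N, 2× up (reaching D), 3× left (reaching A), 2× down (reaching K) — 9 moves in all.
Check: order respected (B at step 6, A at step 7); 9 moves as required.

I - M - N - J - D - C - B - A - F - K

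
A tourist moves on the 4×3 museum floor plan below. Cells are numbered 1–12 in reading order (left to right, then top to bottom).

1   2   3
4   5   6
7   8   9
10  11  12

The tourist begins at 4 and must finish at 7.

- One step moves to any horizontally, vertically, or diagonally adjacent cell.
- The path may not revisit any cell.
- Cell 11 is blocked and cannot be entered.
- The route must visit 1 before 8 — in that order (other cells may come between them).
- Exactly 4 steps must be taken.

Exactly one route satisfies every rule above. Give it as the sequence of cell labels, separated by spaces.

The waypoints must appear in the order 1, 8, with no cell reused.
Route from 4: up to 1, down-right to 5, down to 8, left to 7 — 4 moves in all.
Check: order respected (1 at step 1, 8 at step 3); 4 moves as required.

4 1 5 8 7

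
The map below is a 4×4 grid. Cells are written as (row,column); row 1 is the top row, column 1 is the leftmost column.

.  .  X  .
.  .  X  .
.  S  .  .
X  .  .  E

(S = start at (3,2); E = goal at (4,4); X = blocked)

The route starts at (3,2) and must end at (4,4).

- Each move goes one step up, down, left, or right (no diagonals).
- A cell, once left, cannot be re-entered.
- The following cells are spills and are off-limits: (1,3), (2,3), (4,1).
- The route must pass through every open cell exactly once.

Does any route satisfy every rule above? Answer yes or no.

no

Cell (1,4) has only one open neighbour but is neither the start nor the goal, so a Hamiltonian route would have to both enter and leave it through the same neighbour — impossible without revisiting.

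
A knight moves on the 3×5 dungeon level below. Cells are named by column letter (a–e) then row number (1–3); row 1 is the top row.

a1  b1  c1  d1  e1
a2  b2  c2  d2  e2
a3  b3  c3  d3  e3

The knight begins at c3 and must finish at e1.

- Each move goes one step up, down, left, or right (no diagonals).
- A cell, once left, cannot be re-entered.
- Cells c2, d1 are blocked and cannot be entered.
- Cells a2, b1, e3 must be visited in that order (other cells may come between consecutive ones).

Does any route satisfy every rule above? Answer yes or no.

Every way from a2 onward to e1 runs back through c3, which the route has already used — so it cannot be completed without a revisit.

no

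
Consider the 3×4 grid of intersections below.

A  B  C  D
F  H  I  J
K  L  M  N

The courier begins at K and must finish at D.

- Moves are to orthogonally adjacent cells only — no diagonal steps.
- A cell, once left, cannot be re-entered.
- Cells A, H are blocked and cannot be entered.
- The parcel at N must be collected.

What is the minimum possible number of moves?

Any route passes through N somewhere between K and D. Summing Manhattan distances along the two legs (K → N → D) gives a lower bound of 3 + 2 = 5 moves.
A route of 5 moves achieves this: K → L → M → N → J → D.
Since 5 matches the lower bound, it is optimal.

5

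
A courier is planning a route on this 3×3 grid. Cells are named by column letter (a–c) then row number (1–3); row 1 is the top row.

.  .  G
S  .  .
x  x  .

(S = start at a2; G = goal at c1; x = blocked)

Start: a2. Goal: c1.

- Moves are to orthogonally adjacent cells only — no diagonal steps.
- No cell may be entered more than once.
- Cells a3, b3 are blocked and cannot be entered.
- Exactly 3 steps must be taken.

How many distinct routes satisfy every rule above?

3

Need simple routes of exactly 3 moves from a2 to c1 (Manhattan distance 3, so 0 moves are spent on a detour and 0 undoing it).
Enumerating: a2 a1 b1 c1 | a2 b2 b1 c1 | a2 b2 c2 c1.
That gives 3 routes.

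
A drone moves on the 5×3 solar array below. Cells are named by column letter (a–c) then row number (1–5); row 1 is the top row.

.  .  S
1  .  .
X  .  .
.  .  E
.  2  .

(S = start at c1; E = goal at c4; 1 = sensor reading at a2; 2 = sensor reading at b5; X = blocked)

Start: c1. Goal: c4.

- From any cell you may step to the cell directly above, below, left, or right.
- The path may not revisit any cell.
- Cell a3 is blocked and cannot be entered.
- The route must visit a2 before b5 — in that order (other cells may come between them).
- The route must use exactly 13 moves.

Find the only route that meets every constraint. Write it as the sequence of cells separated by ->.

The waypoints must appear in the order a2, b5, with no cell reused.
Route from c1: 2× left (reaching a1), down to a2, 2× right (reaching c2), down to c3, left to b3, down to b4, left to a4, down to a5, 2× right (reaching c5), up to c4 — 13 moves in all.
Check: order respected (1 at step 3, 2 at step 11); 13 moves as required.

c1 -> b1 -> a1 -> a2 -> b2 -> c2 -> c3 -> b3 -> b4 -> a4 -> a5 -> b5 -> c5 -> c4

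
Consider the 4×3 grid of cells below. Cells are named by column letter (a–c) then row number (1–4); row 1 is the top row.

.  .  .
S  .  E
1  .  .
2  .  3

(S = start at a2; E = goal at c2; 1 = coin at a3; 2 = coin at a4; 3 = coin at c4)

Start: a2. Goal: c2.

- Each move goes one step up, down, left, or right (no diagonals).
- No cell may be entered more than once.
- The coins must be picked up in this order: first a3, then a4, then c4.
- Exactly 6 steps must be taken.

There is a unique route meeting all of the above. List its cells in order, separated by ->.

a2 -> a3 -> a4 -> b4 -> c4 -> c3 -> c2

The waypoints must appear in the order a3, a4, c4, with no cell reused.
Route from a2: 2× down (reaching a4), 2× right (reaching c4), 2× up (reaching c2) — 6 moves in all.
Check: order respected (1 at step 1, 2 at step 2, 3 at step 4); 6 moves as required.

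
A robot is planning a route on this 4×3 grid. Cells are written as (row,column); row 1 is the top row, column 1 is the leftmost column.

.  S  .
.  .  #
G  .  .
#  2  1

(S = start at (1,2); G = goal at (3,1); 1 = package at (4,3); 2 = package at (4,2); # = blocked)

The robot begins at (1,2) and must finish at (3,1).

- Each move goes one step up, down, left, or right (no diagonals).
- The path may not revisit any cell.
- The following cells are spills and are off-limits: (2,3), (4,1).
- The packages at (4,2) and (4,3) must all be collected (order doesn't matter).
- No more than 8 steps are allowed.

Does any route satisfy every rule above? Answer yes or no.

Exhausting the options from (1,2), every branch either dead-ends against blocked cells, would have to re-enter a cell already used, runs past the 8-move limit, or reaches the goal with a constraint still unmet.

no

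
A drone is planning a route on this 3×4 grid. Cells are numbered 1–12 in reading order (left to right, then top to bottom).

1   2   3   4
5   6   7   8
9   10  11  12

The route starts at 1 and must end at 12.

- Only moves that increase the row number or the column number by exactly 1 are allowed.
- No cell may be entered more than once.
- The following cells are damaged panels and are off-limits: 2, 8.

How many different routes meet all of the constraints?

A right/down-only route from 1 to 12 makes exactly 2 down-moves and 3 right-moves in some order.
With no other constraints that would be C(5,2) = 10 routes.
Subtract routes through each blocked cell (inclusion–exclusion for overlaps): − through 2: 6 − through 8: 4 + through 2&8: 3 → 3.
That gives 3 routes.

3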